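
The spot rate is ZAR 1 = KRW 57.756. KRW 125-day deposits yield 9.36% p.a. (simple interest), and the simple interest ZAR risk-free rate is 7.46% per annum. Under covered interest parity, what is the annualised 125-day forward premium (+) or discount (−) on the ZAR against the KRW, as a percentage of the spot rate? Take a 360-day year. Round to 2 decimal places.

T = 125/360 years.
F = S · g_KRW/g_ZAR = 57.756 × 1.032500/1.0259028 = 58.127407.
(F − S)/S ÷ T = (58.127407 − 57.756)/57.756/(125/360) = 0.018520 → 1.85%.

+1.85%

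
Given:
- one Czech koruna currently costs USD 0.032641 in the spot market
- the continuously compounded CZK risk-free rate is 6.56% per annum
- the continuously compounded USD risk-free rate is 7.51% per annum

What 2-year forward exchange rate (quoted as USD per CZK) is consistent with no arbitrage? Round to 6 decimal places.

T = 2 years.
USD growth factor: e^(0.0751×2) = 1.1620666.
Growth of 1 CZK over T: e^(0.0656×2) = 1.1401958.
So F = 0.032641 × 1.1620666 / 1.1401958 = 0.03326711 (USD/CZK).

0.033267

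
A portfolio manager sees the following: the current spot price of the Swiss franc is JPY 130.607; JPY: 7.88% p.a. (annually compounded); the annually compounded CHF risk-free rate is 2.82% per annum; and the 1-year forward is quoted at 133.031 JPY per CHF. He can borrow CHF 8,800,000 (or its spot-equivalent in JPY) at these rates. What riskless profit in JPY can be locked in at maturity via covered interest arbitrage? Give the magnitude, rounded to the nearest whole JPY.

T = 1 year.
Keep in CHF, deliver into the forward: 8,800,000·1.028200·133.031 = JPY 1,203,685,772.96.
Swap to JPY now, deposit: 8,800,000·130.607·1.078800 = JPY 1,239,909,718.08.
The quoted forward undervalues CHF, so borrow CHF, convert to JPY at spot, deposit the JPY at 7.88%, and buy CHF forward at 133.031 to cover the loan.
Arbitrage profit = |1,203,685,772.96 − 1,239,909,718.08| = JPY 36,223,945.

JPY 36,223,945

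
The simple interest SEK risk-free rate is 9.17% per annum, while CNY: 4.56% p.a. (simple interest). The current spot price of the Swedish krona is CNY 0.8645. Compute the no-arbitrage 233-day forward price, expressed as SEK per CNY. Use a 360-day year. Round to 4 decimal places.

1.1903

T = 233/360 years.
CNY accumulates by 1 + 0.0456×233/360 = 1.0295133.
SEK accumulates by 1 + 0.0917×233/360 = 1.0593503.
CIP: F = S · (grow CNY)/(grow SEK) = 0.8645 × 1.0295133/1.0593503 = 0.8401510 CNY per SEK.
Quoted the other way: 1/0.8401510 = 1.1903 SEK per CNY.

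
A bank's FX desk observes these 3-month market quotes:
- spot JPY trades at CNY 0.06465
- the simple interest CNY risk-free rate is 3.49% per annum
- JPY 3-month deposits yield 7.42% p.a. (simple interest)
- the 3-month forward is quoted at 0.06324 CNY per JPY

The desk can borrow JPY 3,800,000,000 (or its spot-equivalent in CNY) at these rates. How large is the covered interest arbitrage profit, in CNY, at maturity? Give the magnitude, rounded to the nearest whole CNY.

CNY 3,043,683

T = 3/12 years.
Keep in JPY, deliver into the forward: 3,800,000,000·1.018550·0.06324 = CNY 244,769,787.60.
Swap to CNY now, deposit: 3,800,000,000·0.06465·1.008725 = CNY 247,813,470.75.
The quoted forward undervalues JPY, so borrow JPY, convert to CNY at spot, deposit the CNY at 3.49%, and buy JPY forward at 0.06324 to cover the loan.
The gap between the two covered legs is CNY 3,043,683.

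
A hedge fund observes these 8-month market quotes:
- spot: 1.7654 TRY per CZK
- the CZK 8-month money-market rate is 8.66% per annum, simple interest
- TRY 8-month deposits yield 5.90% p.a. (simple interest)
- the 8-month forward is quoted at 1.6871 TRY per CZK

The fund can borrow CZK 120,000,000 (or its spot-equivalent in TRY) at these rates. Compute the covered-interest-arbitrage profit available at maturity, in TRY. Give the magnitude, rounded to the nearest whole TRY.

TRY 6,040,459

T = 8/12 years.
Route A — deposit CZK, sell forward: 120,000,000 × 1.05773333333 × 1.6871 = TRY 214,140,228.80.
Route B — convert at spot, deposit TRY: 120,000,000 × 1.7654 × 1.03933333333 = TRY 220,180,688.00.
The quoted forward undervalues CZK, so borrow CZK, convert to TRY at spot, deposit the TRY at 5.90%, and buy CZK forward at 1.6871 to cover the loan.
Arbitrage profit = |214,140,228.80 − 220,180,688.00| = TRY 6,040,459.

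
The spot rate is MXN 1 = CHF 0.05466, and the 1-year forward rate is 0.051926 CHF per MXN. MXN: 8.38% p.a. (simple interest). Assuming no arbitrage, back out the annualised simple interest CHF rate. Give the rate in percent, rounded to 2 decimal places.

2.96%

T = 1 year.
F/S = 0.051926/0.05466 = 0.9499817 = (growth of CHF) / (growth of MXN).
The MXN side grows by 1 + 0.0838×1 = 1.083800.
That pins the CHF growth at 1.0295902.
(1.0295902 − 1)/T = 0.029590, i.e. 2.96%.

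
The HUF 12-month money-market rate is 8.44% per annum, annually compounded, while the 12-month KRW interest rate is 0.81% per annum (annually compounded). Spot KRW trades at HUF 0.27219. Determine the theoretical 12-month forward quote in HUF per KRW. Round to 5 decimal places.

0.29279

T = 1 year.
Growth of 1 HUF over T: (1 + 0.0844)^1 = 1.084400.
KRW accumulates by (1 + 0.0081)^1 = 1.008100.
CIP: F = S · (grow HUF)/(grow KRW) = 0.27219 × 1.084400/1.008100 = 0.2927912 HUF per KRW.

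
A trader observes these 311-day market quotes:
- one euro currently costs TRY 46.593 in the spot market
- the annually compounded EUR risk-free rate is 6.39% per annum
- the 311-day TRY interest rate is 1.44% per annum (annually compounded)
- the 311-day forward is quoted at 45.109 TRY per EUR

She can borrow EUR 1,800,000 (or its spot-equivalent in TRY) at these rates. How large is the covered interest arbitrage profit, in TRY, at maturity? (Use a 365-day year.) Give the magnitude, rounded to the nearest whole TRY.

T = 311/365 years.
Invest the EUR and cover forward: 1,800,000 × 1.0541950271 × 45.109 = TRY 85,596,630.26.
Convert at spot and invest in TRY: 1,800,000 × 46.593 × 1.0122565909 = TRY 84,895,328.41.
The quoted forward overvalues EUR, so borrow TRY, buy EUR at spot, deposit the EUR at 6.39%, and sell the proceeds forward at 45.109.
The gap between the two covered legs is TRY 701,302.

TRY 701,302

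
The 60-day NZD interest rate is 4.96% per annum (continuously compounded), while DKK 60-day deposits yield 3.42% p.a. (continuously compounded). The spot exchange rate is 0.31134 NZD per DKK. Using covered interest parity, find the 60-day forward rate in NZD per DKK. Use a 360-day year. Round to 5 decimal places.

0.31214

T = 60/360 years.
NZD growth factor: e^(0.0496×60/360) = 1.0083009.
DKK accumulates by e^(0.0342×60/360) = 1.0057163.
Forward (NZD per DKK) = 0.31134 × 1.0083009 / 1.0057163 = 0.3121401.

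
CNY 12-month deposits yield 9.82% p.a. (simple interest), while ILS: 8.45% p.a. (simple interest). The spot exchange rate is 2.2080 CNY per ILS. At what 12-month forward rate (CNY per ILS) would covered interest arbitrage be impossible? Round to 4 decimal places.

2.2359

T = 1 year.
CNY accumulates by 1 + 0.0982×1 = 1.098200.
ILS accumulates by 1 + 0.0845×1 = 1.084500.
Forward (CNY per ILS) = 2.208 × 1.098200 / 1.084500 = 2.235893.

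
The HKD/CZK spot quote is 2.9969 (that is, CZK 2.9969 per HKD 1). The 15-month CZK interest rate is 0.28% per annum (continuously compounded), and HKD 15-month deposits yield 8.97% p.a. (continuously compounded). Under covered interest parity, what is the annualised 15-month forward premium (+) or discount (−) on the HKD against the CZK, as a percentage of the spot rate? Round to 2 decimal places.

T = 15/12 years.
CIP forward (CZK per HKD) = 2.9969 × 1.0035061/1.1186527 = 2.6884192.
(F − S)/S ÷ T = (2.6884192 − 2.9969)/2.9969/(15/12) = -0.082347 → -8.23%.

-8.23%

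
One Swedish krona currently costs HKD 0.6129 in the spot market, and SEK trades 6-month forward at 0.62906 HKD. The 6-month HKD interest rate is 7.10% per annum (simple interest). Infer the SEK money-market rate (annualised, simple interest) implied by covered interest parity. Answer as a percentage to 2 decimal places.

1.78%

T = 6/12 years.
CIP gives F = S · g_HKD/g_SEK, so g_HKD/g_SEK = 0.62906/0.6129 = 1.0263665.
The HKD side grows by 1 + 0.0710×6/12 = 1.035500.
So the SEK growth factor = 1.0088989.
(1.0088989 − 1)/T = 0.017798, i.e. 1.78%.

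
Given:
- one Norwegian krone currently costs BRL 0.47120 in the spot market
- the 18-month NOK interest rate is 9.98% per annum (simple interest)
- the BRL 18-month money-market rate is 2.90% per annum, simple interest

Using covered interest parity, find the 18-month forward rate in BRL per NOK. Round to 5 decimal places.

0.42767

T = 18/12 years.
Growth of 1 BRL over T: 1 + 0.0290×18/12 = 1.043500.
NOK growth factor: 1 + 0.0998×18/12 = 1.149700.
CIP: F = S · (grow BRL)/(grow NOK) = 0.4712 × 1.043500/1.149700 = 0.4276743 BRL per NOK.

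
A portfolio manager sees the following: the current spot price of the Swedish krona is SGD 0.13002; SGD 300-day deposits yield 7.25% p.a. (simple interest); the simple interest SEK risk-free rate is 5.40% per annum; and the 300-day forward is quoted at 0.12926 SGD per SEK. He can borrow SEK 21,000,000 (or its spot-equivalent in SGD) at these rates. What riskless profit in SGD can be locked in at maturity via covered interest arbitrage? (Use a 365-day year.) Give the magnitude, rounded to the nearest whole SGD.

T = 300/365 years.
Route A — deposit SEK, sell forward: 21,000,000 × 1.044383562 × 0.12926 = SGD 2,834,937.40.
Route B — convert at spot, deposit SGD: 21,000,000 × 0.13002 × 1.059589041 = SGD 2,893,123.11.
The quoted forward undervalues SEK, so borrow SEK, convert to SGD at spot, deposit the SGD at 7.25%, and buy SEK forward at 0.12926 to cover the loan.
Profit = 2,893,123.11 − 2,834,937.40 = SGD 58,186.

SGD 58,186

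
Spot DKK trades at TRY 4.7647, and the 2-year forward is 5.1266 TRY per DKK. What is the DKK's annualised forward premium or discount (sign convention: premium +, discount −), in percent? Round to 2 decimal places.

T = 2 years.
Period premium: (5.1266 − 4.7647)/4.7647 = 0.0759544.
Annualise by dividing by T: 0.0759544 / 2 = 0.037977 → 3.80%.

+3.80%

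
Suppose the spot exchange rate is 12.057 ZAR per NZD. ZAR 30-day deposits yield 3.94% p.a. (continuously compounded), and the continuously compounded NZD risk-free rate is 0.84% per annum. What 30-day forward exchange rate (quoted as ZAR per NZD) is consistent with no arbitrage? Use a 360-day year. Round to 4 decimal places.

12.0882

T = 30/360 years.
ZAR growth factor: e^(0.0394×30/360) = 1.00328873.
NZD growth factor: e^(0.0084×30/360) = 1.00070025.
CIP: F = S · (grow ZAR)/(grow NZD) = 12.057 × 1.00328873/1.00070025 = 12.088187 ZAR per NZD.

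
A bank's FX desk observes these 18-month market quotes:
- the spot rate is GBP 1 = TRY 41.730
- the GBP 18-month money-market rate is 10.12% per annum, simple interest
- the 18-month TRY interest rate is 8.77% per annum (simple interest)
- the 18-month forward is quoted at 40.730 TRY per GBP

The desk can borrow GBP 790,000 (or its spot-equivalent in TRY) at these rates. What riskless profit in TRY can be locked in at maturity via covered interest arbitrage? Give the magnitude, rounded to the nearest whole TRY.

TRY 242,346

T = 18/12 years.
Keep in GBP, deliver into the forward: 790,000·1.151800·40.730 = TRY 37,061,123.06.
Swap to TRY now, deposit: 790,000·41.730·1.131550 = TRY 37,303,469.39.
The quoted forward undervalues GBP, so borrow GBP, convert to TRY at spot, deposit the TRY at 8.77%, and buy GBP forward at 40.730 to cover the loan.
The gap between the two covered legs is TRY 242,346.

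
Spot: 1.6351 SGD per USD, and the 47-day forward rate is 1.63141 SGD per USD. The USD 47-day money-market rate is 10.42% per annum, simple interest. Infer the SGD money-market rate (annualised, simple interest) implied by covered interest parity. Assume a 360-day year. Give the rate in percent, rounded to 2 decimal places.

T = 47/360 years.
F/S = 1.63141/1.6351 = 0.9977433 = (growth of SGD) / (growth of USD).
The USD side grows by 1 + 0.1042×47/360 = 1.0136039.
Hence g_SGD = 1.0113165.
(1.0113165 − 1)/T = 0.086680, i.e. 8.67%.

8.67%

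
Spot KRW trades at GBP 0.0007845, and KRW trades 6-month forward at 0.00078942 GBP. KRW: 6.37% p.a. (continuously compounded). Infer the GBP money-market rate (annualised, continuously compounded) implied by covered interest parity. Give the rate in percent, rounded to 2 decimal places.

7.62%

T = 6/12 years.
CIP gives F = S · g_GBP/g_KRW, so g_GBP/g_KRW = 0.00078942/0.0007845 = 1.0062715.
KRW growth factor: e^(0.0637×6/12) = 1.0323626.
That pins the GBP growth at 1.0388371.
r = ln(1.0388371)/(6/12) = 0.076204 → 7.62%.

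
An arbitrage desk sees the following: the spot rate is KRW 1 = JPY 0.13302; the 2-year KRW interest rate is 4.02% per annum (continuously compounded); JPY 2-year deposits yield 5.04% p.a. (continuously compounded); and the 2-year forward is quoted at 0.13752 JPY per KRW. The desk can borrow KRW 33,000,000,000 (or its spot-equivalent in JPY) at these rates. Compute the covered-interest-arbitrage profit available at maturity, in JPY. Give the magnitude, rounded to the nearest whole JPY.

T = 2 years.
Invest the KRW and cover forward: 33,000,000,000 × 1.083720469177 × 0.13752 = JPY 4,918,096,884.40.
Convert at spot and invest in JPY: 33,000,000,000 × 0.13302 × 1.106055408559 = JPY 4,855,207,184.74.
The quoted forward overvalues KRW, so borrow JPY, buy KRW at spot, deposit the KRW at 4.02%, and sell the proceeds forward at 0.13752.
Arbitrage profit = |4,918,096,884.40 − 4,855,207,184.74| = JPY 62,889,700.

JPY 62,889,700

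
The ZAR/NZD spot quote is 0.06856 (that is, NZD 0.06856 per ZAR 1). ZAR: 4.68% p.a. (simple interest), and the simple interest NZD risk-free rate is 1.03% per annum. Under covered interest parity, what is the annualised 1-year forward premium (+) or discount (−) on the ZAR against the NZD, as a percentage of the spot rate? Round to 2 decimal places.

-3.49%

T = 1 year.
CIP forward (NZD per ZAR) = 0.06856 × 1.010300/1.046800 = 0.06616944.
(F − S)/S ÷ T = (0.06616944 − 0.06856)/0.06856/1 = -0.034868 → -3.49%.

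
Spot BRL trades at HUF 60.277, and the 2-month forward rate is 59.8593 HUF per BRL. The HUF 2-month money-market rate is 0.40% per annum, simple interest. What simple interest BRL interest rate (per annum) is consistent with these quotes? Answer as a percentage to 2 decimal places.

T = 2/12 years.
F/S = 59.8593/60.277 = 0.9930703 = (growth of HUF) / (growth of BRL).
The HUF side grows by 1 + 0.0040×2/12 = 1.0006667.
Hence g_BRL = 1.0076494.
(1.0076494 − 1)/T = 0.045896, i.e. 4.59%.

4.59%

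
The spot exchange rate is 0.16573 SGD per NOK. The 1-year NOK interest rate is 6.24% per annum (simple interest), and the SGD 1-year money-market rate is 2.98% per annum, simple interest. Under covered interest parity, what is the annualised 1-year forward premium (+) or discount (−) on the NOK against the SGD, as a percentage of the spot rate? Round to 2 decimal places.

T = 1 year.
F = S · g_SGD/g_NOK = 0.16573 × 1.029800/1.062400 = 0.16064454.
(F − S)/S ÷ T = (0.16064454 − 0.16573)/0.16573/1 = -0.030685 → -3.07%.

-3.07%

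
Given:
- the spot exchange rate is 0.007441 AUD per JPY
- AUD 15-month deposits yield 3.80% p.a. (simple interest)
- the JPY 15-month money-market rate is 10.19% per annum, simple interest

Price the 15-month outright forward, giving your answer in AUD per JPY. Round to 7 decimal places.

T = 15/12 years.
AUD accumulates by 1 + 0.0380×15/12 = 1.047500.
JPY growth factor: 1 + 0.1019×15/12 = 1.127375.
CIP: F = S · (grow AUD)/(grow JPY) = 0.007441 × 1.047500/1.127375 = 0.006913802 AUD per JPY.

0.0069138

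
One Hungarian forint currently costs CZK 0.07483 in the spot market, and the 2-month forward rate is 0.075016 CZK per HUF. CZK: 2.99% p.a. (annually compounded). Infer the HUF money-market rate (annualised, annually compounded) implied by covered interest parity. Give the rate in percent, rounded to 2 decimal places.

1.47%

T = 2/12 years.
By CIP, F/S equals the CZK-to-HUF growth ratio: 0.075016/0.07483 = 1.0024856.
CZK growth factor: (1 + 0.0299)^(2/12) = 1.0049224.
That pins the HUF growth at 1.0024308.
Annualise: 1.0024308^(12/2) − 1 = 0.014674 = 1.47%.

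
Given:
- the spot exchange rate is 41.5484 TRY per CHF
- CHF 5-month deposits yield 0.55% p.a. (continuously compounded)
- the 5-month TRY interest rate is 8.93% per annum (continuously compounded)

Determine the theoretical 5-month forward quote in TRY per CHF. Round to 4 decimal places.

43.0248

T = 5/12 years.
TRY growth factor: e^(0.0893×5/12) = 1.03790923.
CHF growth factor: e^(0.0055×5/12) = 1.00229429.
Forward (TRY per CHF) = 41.5484 × 1.03790923 / 1.00229429 = 43.024757.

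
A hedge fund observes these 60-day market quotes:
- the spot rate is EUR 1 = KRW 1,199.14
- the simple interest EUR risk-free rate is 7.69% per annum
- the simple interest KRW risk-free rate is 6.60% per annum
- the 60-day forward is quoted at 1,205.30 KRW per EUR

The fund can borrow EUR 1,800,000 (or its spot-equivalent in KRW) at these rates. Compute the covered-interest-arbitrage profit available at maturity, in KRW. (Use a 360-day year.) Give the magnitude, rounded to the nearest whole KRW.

KRW 15,151,299

T = 60/360 years.
Route A — deposit EUR, sell forward: 1,800,000 × 1.012816666667 × 1205.30 = KRW 2,197,346,271.00.
Route B — convert at spot, deposit KRW: 1,800,000 × 1199.14 × 1.011000 = KRW 2,182,194,972.00.
The quoted forward overvalues EUR, so borrow KRW, buy EUR at spot, deposit the EUR at 7.69%, and sell the proceeds forward at 1,205.30.
Profit = 2,197,346,271.00 − 2,182,194,972.00 = KRW 15,151,299.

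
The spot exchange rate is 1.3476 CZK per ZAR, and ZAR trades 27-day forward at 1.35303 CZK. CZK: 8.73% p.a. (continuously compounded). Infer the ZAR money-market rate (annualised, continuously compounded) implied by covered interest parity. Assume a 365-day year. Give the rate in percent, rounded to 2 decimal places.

3.29%

T = 27/365 years.
By CIP, F/S equals the CZK-to-ZAR growth ratio: 1.35303/1.3476 = 1.0040294.
CZK growth factor: e^(0.0873×27/365) = 1.0064787.
That pins the ZAR growth at 1.0024395.
r = ln(1.0024395)/(27/365) = 0.032938 → 3.29%.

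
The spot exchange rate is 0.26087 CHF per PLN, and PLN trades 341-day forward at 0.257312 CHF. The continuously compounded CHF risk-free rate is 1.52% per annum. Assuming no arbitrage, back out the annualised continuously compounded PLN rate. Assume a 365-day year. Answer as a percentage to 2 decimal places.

T = 341/365 years.
F/S = 0.257312/0.26087 = 0.9863610 = (growth of CHF) / (growth of PLN).
The CHF side grows by e^(0.0152×341/365) = 1.0143019.
Hence g_PLN = 1.0283273.
Take logs: ln 1.0283273 / (341/365) = 0.029899, so 2.99%.

2.99%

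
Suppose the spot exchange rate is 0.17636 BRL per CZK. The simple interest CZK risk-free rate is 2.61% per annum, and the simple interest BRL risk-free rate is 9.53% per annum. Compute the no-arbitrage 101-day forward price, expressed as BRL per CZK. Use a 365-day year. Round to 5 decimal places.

T = 101/365 years.
BRL growth factor: 1 + 0.0953×101/365 = 1.0263707.
Growth of 1 CZK over T: 1 + 0.0261×101/365 = 1.0072222.
CIP: F = S · (grow BRL)/(grow CZK) = 0.17636 × 1.0263707/1.0072222 = 0.1797128 BRL per CZK.

0.17971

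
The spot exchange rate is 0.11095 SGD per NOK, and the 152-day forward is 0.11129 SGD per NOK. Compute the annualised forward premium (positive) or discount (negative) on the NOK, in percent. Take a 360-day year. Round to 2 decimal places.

T = 152/360 years.
NOK trades forward at +0.30644% vs spot over the period.
Per annum: 0.0030644 / (152/360) = 0.007258 = 0.73%.

+0.73%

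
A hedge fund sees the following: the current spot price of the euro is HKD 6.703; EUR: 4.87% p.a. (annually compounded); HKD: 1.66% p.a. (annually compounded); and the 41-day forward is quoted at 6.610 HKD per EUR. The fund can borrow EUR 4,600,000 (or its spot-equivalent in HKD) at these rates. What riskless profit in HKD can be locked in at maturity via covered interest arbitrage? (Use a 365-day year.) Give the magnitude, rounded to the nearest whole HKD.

T = 41/365 years.
Route A — deposit EUR, sell forward: 4,600,000 × 1.0053556697 × 6.610 = HKD 30,568,844.49.
Route B — convert at spot, deposit HKD: 4,600,000 × 6.703 × 1.0018510611 = HKD 30,890,875.25.
The quoted forward undervalues EUR, so borrow EUR, convert to HKD at spot, deposit the HKD at 1.66%, and buy EUR forward at 6.610 to cover the loan.
The gap between the two covered legs is HKD 322,031.

HKD 322,031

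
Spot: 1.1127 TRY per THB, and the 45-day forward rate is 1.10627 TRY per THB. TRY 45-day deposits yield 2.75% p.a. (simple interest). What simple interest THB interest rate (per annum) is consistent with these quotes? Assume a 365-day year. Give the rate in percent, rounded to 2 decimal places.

7.48%

T = 45/365 years.
CIP gives F = S · g_TRY/g_THB, so g_TRY/g_THB = 1.10627/1.1127 = 0.9942213.
The TRY side grows by 1 + 0.0275×45/365 = 1.0033904.
Hence g_THB = 1.0092224.
r = (1.0092224 − 1)/(45/365) = 0.074804 → 7.48%.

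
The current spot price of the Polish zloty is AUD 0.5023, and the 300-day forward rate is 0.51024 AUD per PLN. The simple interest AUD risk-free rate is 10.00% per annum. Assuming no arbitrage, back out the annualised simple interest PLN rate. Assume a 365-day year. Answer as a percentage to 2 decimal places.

T = 300/365 years.
By CIP, F/S equals the AUD-to-PLN growth ratio: 0.51024/0.5023 = 1.0158073.
The AUD side grows by 1 + 0.1000×300/365 = 1.0821918.
That pins the PLN growth at 1.0653515.
r = (1.0653515 − 1)/(300/365) = 0.079511 → 7.95%.

7.95%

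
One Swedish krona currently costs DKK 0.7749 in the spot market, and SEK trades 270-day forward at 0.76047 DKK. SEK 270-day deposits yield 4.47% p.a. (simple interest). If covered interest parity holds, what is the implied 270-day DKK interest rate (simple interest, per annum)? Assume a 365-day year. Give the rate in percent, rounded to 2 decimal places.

T = 270/365 years.
F/S = 0.76047/0.7749 = 0.9813782 = (growth of DKK) / (growth of SEK).
SEK growth factor: 1 + 0.0447×270/365 = 1.0330658.
Hence g_DKK = 1.0138283.
r = (1.0138283 − 1)/(270/365) = 0.018694 → 1.87%.

1.87%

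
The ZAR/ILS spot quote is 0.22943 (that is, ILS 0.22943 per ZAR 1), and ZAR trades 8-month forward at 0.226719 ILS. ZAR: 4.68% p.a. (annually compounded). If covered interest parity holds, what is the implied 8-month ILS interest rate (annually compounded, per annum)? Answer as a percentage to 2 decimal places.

2.83%

T = 8/12 years.
CIP gives F = S · g_ILS/g_ZAR, so g_ILS/g_ZAR = 0.226719/0.22943 = 0.9881838.
The ZAR side grows by (1 + 0.0468)^(8/12) = 1.0309616.
So the ILS growth factor = 1.0187796.
Annualise: 1.0187796^(12/8) − 1 = 0.028301 = 2.83%.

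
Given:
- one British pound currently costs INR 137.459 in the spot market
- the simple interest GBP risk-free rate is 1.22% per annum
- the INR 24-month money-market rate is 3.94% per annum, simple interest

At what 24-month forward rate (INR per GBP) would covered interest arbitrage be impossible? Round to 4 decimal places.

144.7587

T = 2 years.
Growth of 1 INR over T: 1 + 0.0394×2 = 1.078800.
GBP accumulates by 1 + 0.0122×2 = 1.024400.
CIP: F = S · (grow INR)/(grow GBP) = 137.459 × 1.078800/1.024400 = 144.758658 INR per GBP.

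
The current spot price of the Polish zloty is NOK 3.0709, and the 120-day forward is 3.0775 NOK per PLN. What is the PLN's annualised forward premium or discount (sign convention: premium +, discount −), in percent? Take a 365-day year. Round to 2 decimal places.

T = 120/365 years.
PLN trades forward at +0.21492% vs spot over the period.
Annualise by dividing by T: 0.0021492 / (120/365) = 0.006537 → 0.65%.

+0.65%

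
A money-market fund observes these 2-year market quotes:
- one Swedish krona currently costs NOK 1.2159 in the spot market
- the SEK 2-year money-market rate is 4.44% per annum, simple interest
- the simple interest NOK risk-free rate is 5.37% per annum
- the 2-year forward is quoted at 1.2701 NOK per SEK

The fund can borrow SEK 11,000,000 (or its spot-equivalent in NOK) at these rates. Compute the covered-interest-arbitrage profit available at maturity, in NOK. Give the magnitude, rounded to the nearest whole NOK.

NOK 400,369

T = 2 years.
Keep in SEK, deliver into the forward: 11,000,000·1.088800·1.2701 = NOK 15,211,733.68.
Swap to NOK now, deposit: 11,000,000·1.2159·1.107400 = NOK 14,811,364.26.
The quoted forward overvalues SEK, so borrow NOK, buy SEK at spot, deposit the SEK at 4.44%, and sell the proceeds forward at 1.2701.
Profit = 15,211,733.68 − 14,811,364.26 = NOK 400,369.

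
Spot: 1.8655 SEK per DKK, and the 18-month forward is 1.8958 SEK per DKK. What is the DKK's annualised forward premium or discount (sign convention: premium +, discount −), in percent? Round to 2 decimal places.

T = 18/12 years.
Period premium: (1.8958 − 1.8655)/1.8655 = 0.0162423.
Annualise by dividing by T: 0.0162423 / (18/12) = 0.010828 → 1.08%.

+1.08%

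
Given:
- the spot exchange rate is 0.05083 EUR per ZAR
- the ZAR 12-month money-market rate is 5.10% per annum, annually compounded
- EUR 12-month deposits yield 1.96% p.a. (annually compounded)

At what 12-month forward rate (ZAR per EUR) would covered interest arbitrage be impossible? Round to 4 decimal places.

T = 1 year.
EUR accumulates by (1 + 0.0196)^1 = 1.019600.
ZAR growth factor: (1 + 0.0510)^1 = 1.051000.
Forward (EUR per ZAR) = 0.05083 × 1.019600 / 1.051000 = 0.049311387.
Invert for ZAR per EUR: 1 / 0.049311387 = 20.2793.

20.2793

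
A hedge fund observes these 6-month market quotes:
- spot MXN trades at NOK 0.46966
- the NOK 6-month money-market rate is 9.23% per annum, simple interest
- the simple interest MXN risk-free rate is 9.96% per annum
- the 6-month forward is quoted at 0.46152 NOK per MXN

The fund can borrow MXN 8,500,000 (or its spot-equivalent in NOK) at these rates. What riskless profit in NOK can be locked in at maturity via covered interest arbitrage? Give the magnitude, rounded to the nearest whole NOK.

T = 6/12 years.
Route A — deposit MXN, sell forward: 8,500,000 × 1.049800 × 0.46152 = NOK 4,118,281.42.
Route B — convert at spot, deposit NOK: 8,500,000 × 0.46966 × 1.046150 = NOK 4,176,345.88.
The quoted forward undervalues MXN, so borrow MXN, convert to NOK at spot, deposit the NOK at 9.23%, and buy MXN forward at 0.46152 to cover the loan.
The gap between the two covered legs is NOK 58,064.

NOK 58,064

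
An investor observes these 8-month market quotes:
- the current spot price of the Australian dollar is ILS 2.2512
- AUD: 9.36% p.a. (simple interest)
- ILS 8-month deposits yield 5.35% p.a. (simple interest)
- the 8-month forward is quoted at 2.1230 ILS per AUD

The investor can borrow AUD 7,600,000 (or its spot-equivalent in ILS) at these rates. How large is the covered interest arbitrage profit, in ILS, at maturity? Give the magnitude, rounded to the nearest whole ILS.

ILS 577,734

T = 8/12 years.
Keep in AUD, deliver into the forward: 7,600,000·1.062400·2.1230 = ILS 17,141,611.52.
Swap to ILS now, deposit: 7,600,000·2.2512·1.0356666667 = ILS 17,719,345.28.
The quoted forward undervalues AUD, so borrow AUD, convert to ILS at spot, deposit the ILS at 5.35%, and buy AUD forward at 2.1230 to cover the loan.
Arbitrage profit = |17,141,611.52 − 17,719,345.28| = ILS 577,734.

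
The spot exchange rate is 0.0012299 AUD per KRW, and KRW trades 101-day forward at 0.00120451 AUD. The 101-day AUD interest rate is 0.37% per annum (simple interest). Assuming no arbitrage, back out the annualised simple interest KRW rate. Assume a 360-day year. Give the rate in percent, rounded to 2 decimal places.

7.89%

T = 101/360 years.
By CIP, F/S equals the AUD-to-KRW growth ratio: 0.00120451/0.0012299 = 0.9793560.
AUD growth factor: 1 + 0.0037×101/360 = 1.0010381.
That pins the KRW growth at 1.0221391.
(1.0221391 − 1)/T = 0.078912, i.e. 7.89%.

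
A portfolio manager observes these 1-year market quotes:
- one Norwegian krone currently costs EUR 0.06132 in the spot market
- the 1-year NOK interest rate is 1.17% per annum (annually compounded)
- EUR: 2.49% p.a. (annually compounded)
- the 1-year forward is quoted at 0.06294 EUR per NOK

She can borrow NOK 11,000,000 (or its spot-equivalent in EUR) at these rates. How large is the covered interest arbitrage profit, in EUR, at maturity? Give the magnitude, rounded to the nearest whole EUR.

T = 1 year.
Invest the NOK and cover forward: 11,000,000 × 1.011700 × 0.06294 = EUR 700,440.38.
Convert at spot and invest in EUR: 11,000,000 × 0.06132 × 1.024900 = EUR 691,315.55.
The quoted forward overvalues NOK, so borrow EUR, buy NOK at spot, deposit the NOK at 1.17%, and sell the proceeds forward at 0.06294.
The gap between the two covered legs is EUR 9,125.

EUR 9,125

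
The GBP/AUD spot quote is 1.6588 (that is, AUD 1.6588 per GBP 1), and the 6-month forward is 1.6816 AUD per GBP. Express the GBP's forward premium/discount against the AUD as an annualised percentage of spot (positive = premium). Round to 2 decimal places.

T = 6/12 years.
(F − S)/S = (1.6816 − 1.6588)/1.6588 = 0.0137449.
Per annum: 0.0137449 / (6/12) = 0.027490 = 2.75%.

+2.75%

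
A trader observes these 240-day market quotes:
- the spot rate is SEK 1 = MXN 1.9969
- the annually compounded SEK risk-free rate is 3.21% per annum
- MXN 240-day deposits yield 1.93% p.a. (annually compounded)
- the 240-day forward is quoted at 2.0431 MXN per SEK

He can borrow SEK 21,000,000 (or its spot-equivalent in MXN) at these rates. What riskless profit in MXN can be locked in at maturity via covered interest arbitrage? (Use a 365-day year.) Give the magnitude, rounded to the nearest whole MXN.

MXN 1,340,457

T = 240/365 years.
Route A — deposit SEK, sell forward: 21,000,000 × 1.0209924697 × 2.0431 = MXN 43,805,784.01.
Route B — convert at spot, deposit MXN: 21,000,000 × 1.9969 × 1.0126488299 = MXN 42,465,327.42.
The quoted forward overvalues SEK, so borrow MXN, buy SEK at spot, deposit the SEK at 3.21%, and sell the proceeds forward at 2.0431.
The gap between the two covered legs is MXN 1,340,457.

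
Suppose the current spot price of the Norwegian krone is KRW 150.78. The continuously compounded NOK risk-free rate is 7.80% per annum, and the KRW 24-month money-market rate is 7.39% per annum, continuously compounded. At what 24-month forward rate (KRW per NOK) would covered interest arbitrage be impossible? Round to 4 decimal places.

149.5487

T = 2 years.
KRW growth factor: e^(0.0739×2) = 1.159281017.
NOK growth factor: e^(0.0780×2) = 1.168826203.
Forward (KRW per NOK) = 150.78 × 1.159281017 / 1.168826203 = 149.548659.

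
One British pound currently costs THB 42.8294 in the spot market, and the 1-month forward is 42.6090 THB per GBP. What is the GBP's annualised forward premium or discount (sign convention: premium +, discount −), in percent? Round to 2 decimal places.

-6.18%

T = 1/12 years.
(F − S)/S = (42.6090 − 42.8294)/42.8294 = -0.0051460.
Annualise by dividing by T: -0.0051460 / (1/12) = -0.061752 → -6.18%.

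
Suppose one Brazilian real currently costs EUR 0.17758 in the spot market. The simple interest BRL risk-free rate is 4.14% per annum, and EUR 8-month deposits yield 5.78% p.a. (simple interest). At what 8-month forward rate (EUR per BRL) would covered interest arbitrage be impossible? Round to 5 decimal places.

T = 8/12 years.
Growth of 1 EUR over T: 1 + 0.0578×8/12 = 1.0385333.
Growth of 1 BRL over T: 1 + 0.0414×8/12 = 1.027600.
So F = 0.17758 × 1.0385333 / 1.027600 = 0.1794694 (EUR/BRL).

0.17947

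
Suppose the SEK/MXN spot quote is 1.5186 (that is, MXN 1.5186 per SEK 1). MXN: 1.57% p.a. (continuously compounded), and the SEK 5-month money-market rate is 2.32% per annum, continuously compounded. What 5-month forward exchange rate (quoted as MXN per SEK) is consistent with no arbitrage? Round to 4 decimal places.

1.5139

T = 5/12 years.
Growth of 1 MXN over T: e^(0.0157×5/12) = 1.0065631.
SEK accumulates by e^(0.0232×5/12) = 1.0097135.
Forward (MXN per SEK) = 1.5186 × 1.0065631 / 1.0097135 = 1.513862.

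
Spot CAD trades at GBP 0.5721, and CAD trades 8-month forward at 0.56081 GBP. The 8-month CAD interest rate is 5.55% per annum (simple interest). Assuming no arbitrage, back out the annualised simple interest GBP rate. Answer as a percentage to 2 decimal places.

2.48%

T = 8/12 years.
By CIP, F/S equals the GBP-to-CAD growth ratio: 0.56081/0.5721 = 0.9802657.
CAD growth factor: 1 + 0.0555×8/12 = 1.037000.
Hence g_GBP = 1.0165355.
(1.0165355 − 1)/T = 0.024803, i.e. 2.48%.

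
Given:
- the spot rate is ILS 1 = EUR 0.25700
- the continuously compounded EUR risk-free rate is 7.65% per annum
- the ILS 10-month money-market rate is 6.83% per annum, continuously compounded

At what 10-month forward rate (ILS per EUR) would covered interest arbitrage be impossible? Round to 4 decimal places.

T = 10/12 years.
EUR growth factor: e^(0.0765×10/12) = 1.0658259.
ILS growth factor: e^(0.0683×10/12) = 1.0585676.
So F = 0.257 × 1.0658259 / 1.0585676 = 0.2587622 (EUR/ILS).
Quoted the other way: 1/0.2587622 = 3.8646 ILS per EUR.

3.8646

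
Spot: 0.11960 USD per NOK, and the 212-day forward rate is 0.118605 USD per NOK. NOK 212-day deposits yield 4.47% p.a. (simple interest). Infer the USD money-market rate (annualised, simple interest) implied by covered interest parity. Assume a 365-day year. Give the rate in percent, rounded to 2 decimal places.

T = 212/365 years.
CIP gives F = S · g_USD/g_NOK, so g_USD/g_NOK = 0.118605/0.1196 = 0.9916806.
The NOK side grows by 1 + 0.0447×212/365 = 1.0259627.
So the USD growth factor = 1.0174273.
r = (1.0174273 − 1)/(212/365) = 0.030005 → 3.00%.

3.00%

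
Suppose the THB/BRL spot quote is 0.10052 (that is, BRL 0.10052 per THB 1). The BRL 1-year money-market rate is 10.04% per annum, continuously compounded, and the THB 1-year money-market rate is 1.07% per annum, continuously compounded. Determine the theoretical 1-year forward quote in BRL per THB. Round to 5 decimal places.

T = 1 year.
Growth of 1 BRL over T: e^(0.1004×1) = 1.1056131.
THB growth factor: e^(0.0107×1) = 1.0107574.
Forward (BRL per THB) = 0.10052 × 1.1056131 / 1.0107574 = 0.1099534.

0.10995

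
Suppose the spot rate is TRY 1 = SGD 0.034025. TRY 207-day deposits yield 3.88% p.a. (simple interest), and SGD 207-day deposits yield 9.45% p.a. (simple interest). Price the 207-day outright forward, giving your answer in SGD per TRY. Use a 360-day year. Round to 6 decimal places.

0.035091

T = 207/360 years.
Growth of 1 SGD over T: 1 + 0.0945×207/360 = 1.0543375.
TRY growth factor: 1 + 0.0388×207/360 = 1.022310.
So F = 0.034025 × 1.0543375 / 1.022310 = 0.03509095 (SGD/TRY).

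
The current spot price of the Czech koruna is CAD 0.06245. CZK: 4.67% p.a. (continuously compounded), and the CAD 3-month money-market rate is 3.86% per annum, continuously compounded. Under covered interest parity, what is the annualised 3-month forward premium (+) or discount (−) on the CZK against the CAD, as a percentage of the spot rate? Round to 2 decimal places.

T = 3/12 years.
No-arbitrage forward: 0.06245 × 1.0096967 / 1.0117434 = 0.06232367 CAD/CZK.
Annualised premium = (F − S)/S × (1/T) = (0.06232367 − 0.06245)/0.06245 ÷ (3/12) = -0.81%.

-0.81%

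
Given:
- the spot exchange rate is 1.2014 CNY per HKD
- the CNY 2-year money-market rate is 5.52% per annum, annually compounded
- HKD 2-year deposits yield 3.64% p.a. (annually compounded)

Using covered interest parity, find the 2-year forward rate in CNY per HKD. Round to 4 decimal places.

T = 2 years.
CNY accumulates by (1 + 0.0552)^2 = 1.113447.
HKD accumulates by (1 + 0.0364)^2 = 1.074125.
So F = 1.2014 × 1.113447 / 1.074125 = 1.245381 (CNY/HKD).

1.2454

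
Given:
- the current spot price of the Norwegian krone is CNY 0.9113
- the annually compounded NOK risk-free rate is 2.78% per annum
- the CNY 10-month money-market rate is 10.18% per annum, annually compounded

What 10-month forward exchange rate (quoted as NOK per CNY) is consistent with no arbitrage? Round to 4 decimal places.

1.0356

T = 10/12 years.
CNY growth factor: (1 + 0.1018)^(10/12) = 1.0841407.
NOK accumulates by (1 + 0.0278)^(10/12) = 1.0231136.
Forward (CNY per NOK) = 0.9113 × 1.0841407 / 1.0231136 = 0.9656576.
Invert for NOK per CNY: 1 / 0.9656576 = 1.0356.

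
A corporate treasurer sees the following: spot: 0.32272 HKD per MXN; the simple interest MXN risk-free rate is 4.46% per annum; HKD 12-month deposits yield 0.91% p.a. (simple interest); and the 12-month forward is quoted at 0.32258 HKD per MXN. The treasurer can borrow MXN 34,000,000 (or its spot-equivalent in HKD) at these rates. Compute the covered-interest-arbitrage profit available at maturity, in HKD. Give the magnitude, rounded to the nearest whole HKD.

HKD 384,551

T = 1 year.
Keep in MXN, deliver into the forward: 34,000,000·1.044600·0.32258 = HKD 11,456,880.31.
Swap to HKD now, deposit: 34,000,000·0.32272·1.009100 = HKD 11,072,329.57.
The quoted forward overvalues MXN, so borrow HKD, buy MXN at spot, deposit the MXN at 4.46%, and sell the proceeds forward at 0.32258.
Arbitrage profit = |11,456,880.31 − 11,072,329.57| = HKD 384,551.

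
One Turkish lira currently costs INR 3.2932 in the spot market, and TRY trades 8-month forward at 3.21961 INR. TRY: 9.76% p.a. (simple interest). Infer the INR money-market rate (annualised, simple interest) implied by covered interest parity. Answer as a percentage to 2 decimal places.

6.19%

T = 8/12 years.
By CIP, F/S equals the INR-to-TRY growth ratio: 3.21961/3.2932 = 0.9776540.
The TRY side grows by 1 + 0.0976×8/12 = 1.0650667.
That pins the INR growth at 1.0412667.
(1.0412667 − 1)/T = 0.061900, i.e. 6.19%.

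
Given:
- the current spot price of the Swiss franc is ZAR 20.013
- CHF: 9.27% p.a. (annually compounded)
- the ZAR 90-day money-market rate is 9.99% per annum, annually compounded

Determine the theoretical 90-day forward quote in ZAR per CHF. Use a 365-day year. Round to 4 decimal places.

20.0454

T = 90/365 years.
Growth of 1 ZAR over T: (1 + 0.0999)^(90/365) = 1.02375652.
Growth of 1 CHF over T: (1 + 0.0927)^(90/365) = 1.02209999.
CIP: F = S · (grow ZAR)/(grow CHF) = 20.013 × 1.02375652/1.02209999 = 20.045435 ZAR per CHF.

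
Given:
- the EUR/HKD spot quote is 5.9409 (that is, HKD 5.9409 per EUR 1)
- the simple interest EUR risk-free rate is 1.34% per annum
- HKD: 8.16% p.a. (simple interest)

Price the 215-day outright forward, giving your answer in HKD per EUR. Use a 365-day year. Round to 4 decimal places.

6.1777

T = 215/365 years.
HKD accumulates by 1 + 0.0816×215/365 = 1.0480658.
Growth of 1 EUR over T: 1 + 0.0134×215/365 = 1.0078932.
So F = 5.9409 × 1.0480658 / 1.0078932 = 6.177692 (HKD/EUR).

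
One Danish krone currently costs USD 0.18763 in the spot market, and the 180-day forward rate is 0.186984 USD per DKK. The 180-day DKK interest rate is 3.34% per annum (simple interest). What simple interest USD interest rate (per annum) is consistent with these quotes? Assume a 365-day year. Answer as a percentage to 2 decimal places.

2.63%

T = 180/365 years.
By CIP, F/S equals the USD-to-DKK growth ratio: 0.186984/0.18763 = 0.9965571.
DKK growth factor: 1 + 0.0334×180/365 = 1.0164712.
That pins the USD growth at 1.0129716.
r = (1.0129716 − 1)/(180/365) = 0.026304 → 2.63%.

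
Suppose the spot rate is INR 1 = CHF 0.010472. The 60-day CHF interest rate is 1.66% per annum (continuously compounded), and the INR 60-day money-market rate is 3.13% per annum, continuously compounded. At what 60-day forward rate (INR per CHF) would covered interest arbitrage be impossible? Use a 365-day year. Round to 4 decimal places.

95.7238

T = 60/365 years.
Growth of 1 CHF over T: e^(0.0166×60/365) = 1.00273249.
INR growth factor: e^(0.0313×60/365) = 1.00515846.
Forward (CHF per INR) = 0.010472 × 1.00273249 / 1.00515846 = 0.010446726.
Invert for INR per CHF: 1 / 0.010446726 = 95.7238.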